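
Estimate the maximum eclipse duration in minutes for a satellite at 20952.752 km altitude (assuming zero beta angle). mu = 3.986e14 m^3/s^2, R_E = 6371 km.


r = 27323.7520 km
T = 749.1529 min
Eclipse fraction = arcsin(R_E/r)/pi = arcsin(6371.0000/27323.7520)/pi
= arcsin(0.2331671)/pi = 0.07490891
Eclipse duration = 0.07490891 * 749.1529 = 56.1182 min

56.1182 minutes


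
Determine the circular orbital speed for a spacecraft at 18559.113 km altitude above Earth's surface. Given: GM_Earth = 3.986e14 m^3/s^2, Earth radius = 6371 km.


r = R_E + alt = 6371.0 + 18559.113 = 24930.1130 km = 2.4930113e+07 m
v = sqrt(mu/r) = sqrt(3.986e14 / 2.4930113e+07) = 3998.5868 m/s = 3.9986 km/s

3.9986 km/s


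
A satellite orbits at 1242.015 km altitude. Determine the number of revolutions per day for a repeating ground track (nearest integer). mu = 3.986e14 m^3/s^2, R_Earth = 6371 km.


r = 7.613015e+06 m
T = 2*pi*sqrt(r^3/mu) = 6610.6817 s = 110.1780 min
revs/day = 1440 / 110.1780 = 13.0698
Rounded: 13 revolutions per day

13 revolutions per day


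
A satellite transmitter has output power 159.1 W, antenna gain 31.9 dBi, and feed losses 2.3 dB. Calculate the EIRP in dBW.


Pt = 159.1 W = 22.0167 dBW
EIRP = Pt_dBW + Gt - losses = 22.0167 + 31.9 - 2.3 = 51.6167 dBW

51.6167 dBW


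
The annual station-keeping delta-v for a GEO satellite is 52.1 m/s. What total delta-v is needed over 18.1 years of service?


dV = rate * years = 52.1 * 18.1
dV = 943.0100 m/s

943.0100 m/s


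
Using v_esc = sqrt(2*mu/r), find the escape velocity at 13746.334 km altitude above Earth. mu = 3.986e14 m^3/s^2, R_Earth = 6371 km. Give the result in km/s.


r = 6371.0 + 13746.334 = 20117.3340 km = 2.0117334e+07 m
v_esc = sqrt(2*mu/r) = sqrt(2*3.986e14 / 2.0117334e+07)
v_esc = 6295.0391 m/s = 6.2950 km/s

6.2950 km/s


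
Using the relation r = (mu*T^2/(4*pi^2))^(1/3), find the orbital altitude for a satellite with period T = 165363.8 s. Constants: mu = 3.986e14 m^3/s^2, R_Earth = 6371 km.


T = 165363.8 s
r = (mu*T^2/(4*pi^2))^(1/3) = (3.986e14 * 165363.8^2 / (4*pi^2))^(1/3)
r = 6.5115765e+07 m = 65115.7652 km
alt = r - R_E = 65115.7652 - 6371 = 58744.7652 km

58744.7652 km


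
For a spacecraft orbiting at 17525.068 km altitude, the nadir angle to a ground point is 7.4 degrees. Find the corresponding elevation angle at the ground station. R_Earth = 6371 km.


r = R_E + alt = 23896.0680 km
Law of sines in the satellite / Earth-center / ground-point triangle:
  sin(nadir)/R_E = sin(90 + el)/r  =>  cos(el) = (r/R_E)*sin(nadir)
cos(el) = (23896.0680 / 6371.0000) * sin(7.4 deg) = 0.4830809
el = arccos(0.4830809) = 61.1132 deg
(Earth-central angle = 90 - nadir - el = 21.4868 deg)

61.1132 degrees


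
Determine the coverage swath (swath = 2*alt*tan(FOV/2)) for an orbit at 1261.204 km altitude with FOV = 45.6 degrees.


FOV = 45.6 deg = 0.7958701 rad
swath = 2 * alt * tan(FOV/2) = 2 * 1261.204 * tan(0.3979351)
swath = 2 * 1261.204 * 0.4203613
swath = 1060.3227 km

1060.3227 km


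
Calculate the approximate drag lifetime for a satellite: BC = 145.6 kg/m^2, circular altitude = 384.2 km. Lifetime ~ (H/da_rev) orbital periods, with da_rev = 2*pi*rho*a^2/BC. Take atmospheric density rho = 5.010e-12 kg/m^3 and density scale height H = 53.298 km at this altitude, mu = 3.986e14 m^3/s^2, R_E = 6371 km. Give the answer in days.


a = R_E + alt = 6755.2000 km = 6.7552e+06 m
da_rev = 2*pi*rho*a^2/BC = 2*pi*5.010e-12*(6.7552e+06)^2/145.6 = 9.865808 m per revolution
N = H/da_rev = 53298.0000 m / 9.865808 m = 5402.2947 revolutions
P = 2*pi*sqrt(a^3/mu) = 5525.4613 s
lifetime = N*P = 5402.2947 * 5525.4613 = 2.985017e+07 s = 345.4881 days

345.4881 days


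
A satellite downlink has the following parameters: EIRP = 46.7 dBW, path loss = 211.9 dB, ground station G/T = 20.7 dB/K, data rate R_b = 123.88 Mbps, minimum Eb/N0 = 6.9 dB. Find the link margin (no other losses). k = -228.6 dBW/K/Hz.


C/N0 = EIRP - FSPL + G/T - k = 46.7 - 211.9 + 20.7 - (-228.6)
C/N0 = 84.1000 dB-Hz
R_b = 123.88 Mbps = 1.2388e+08 bps -> 10*log10(R_b) = 80.9300 dB-Hz
Eb/N0 = C/N0 - 10*log10(R_b) = 84.1000 - 80.9300 = 3.1700 dB
Margin = Eb/N0 - Eb/N0_req = 3.1700 - 6.9 = -3.7300 dB (negative margin: link does not close)

-3.7300 dB


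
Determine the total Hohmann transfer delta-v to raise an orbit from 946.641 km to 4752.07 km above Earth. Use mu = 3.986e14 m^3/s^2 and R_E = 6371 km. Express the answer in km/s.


r1 = 7317.6410 km = 7.317641e+06 m
r2 = 11123.0700 km = 1.112307e+07 m
dv1 = sqrt(mu/r1)*(sqrt(2*r2/(r1+r2)) - 1) = 725.8256 m/s
dv2 = sqrt(mu/r2)*(1 - sqrt(2*r1/(r1+r2))) = 653.3138 m/s
total dv = |dv1| + |dv2| = 725.8256 + 653.3138 = 1379.1395 m/s = 1.3791 km/s

1.3791 km/s


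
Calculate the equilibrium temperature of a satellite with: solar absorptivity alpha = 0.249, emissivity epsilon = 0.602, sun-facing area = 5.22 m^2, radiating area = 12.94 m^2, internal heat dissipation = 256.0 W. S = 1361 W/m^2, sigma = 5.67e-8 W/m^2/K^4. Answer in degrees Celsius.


Numerator = alpha*S*A_sun + Q_int = 0.249*1361*5.22 + 256.0 = 2025.0006 W
Denominator = eps*sigma*A_rad = 0.602*5.67e-8*12.94 = 4.416862e-07 W/K^4
T^4 = 4.5847043e+09 K^4
T = 260.2123 K = -12.9377 C

-12.9377 degrees Celsius


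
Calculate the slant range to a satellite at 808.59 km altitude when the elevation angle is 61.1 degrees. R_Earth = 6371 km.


h = 808.59 km, el = 61.1 deg
d = -R_E*sin(el) + sqrt((R_E*sin(el))^2 + 2*R_E*h + h^2)
d = -6371.0000*sin(1.0664) + sqrt((6371.0000*0.8754645)^2 + 2*6371.0000*808.59 + 808.59^2)
d = 908.2709 km

908.2709 km


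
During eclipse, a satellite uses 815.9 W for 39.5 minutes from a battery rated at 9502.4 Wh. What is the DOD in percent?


E_used = P * t / 60 = 815.9 * 39.5 / 60 = 537.1342 Wh
DOD = E_used / E_total * 100 = 537.1342 / 9502.4 * 100
DOD = 5.6526 %

5.6526 %


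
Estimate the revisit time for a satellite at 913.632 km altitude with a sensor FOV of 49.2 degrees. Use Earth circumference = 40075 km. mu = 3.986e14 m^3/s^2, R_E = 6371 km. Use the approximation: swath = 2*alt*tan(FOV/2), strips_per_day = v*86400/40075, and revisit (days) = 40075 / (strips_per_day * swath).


swath = 2*913.632*tan(0.429351) = 836.5868 km
v = sqrt(mu/r) = 7397.1570 m/s = 7.3972 km/s
strips/day = v*86400/40075 = 7.3972*86400/40075 = 15.9480
coverage/day = strips * swath = 15.9480 * 836.5868 = 13341.8498 km
revisit = 40075 / 13341.8498 = 3.0037 days

3.0037 days


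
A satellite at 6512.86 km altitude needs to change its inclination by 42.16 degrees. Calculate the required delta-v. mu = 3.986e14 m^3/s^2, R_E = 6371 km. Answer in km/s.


r = 12883.8600 km = 1.288386e+07 m
V = sqrt(mu/r) = 5562.1878 m/s
di = 42.16 deg = 0.7358308 rad
dV = 2*V*sin(di/2) = 2*5562.1878*sin(0.3679154)
dV = 4001.1167 m/s = 4.0011 km/s

4.0011 km/s


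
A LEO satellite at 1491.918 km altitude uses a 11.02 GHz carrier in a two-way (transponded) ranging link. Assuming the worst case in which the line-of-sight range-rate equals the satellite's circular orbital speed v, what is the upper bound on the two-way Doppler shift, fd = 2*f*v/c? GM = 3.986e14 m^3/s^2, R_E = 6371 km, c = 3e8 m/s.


r = 7.862918e+06 m
v = sqrt(mu/r) = 7119.9472 m/s (worst-case radial velocity)
f = 11.02 GHz = 1.102e+10 Hz
fd = 2*f*v/c = 2*1.102e+10*7119.9472/3.0e+08
fd = 523078.7887 Hz

523078.7887 Hz


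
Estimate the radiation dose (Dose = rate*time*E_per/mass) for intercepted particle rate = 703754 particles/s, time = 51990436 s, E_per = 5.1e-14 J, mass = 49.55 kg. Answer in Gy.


Total energy deposited = rate * time * E_per
  = 703754 * 51990436 * 5.1e-14 = 1.8660 J
Dose = E_total / mass = 1.8660 / 49.55
Dose = 0.03765918 Gy

0.0377 Gy


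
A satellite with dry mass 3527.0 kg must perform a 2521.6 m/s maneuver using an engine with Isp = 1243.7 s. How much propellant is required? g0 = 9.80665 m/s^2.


ve = Isp * g0 = 1243.7 * 9.80665 = 12196.530605 m/s
mass ratio = exp(dv/ve) = exp(2521.6/12196.530605) = 1.22967182
m_prop = m_dry * (mr - 1) = 3527.0 * (1.22967182 - 1)
m_prop = 810.0525 kg

810.0525 kg


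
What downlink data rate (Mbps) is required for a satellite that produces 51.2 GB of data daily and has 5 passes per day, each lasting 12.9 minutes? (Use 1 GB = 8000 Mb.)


total contact time = 5 * 12.9 * 60 = 3870.0000 s
data = 51.2 GB = 409600.0000 Mb
rate = 409600.0000 / 3870.0000 = 105.8398 Mbps

105.8398 Mbps


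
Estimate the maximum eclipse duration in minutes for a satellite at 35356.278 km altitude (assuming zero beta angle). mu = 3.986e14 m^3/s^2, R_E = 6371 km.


r = 41727.2780 km
T = 1413.8068 min
Eclipse fraction = arcsin(R_E/r)/pi = arcsin(6371.0000/41727.2780)/pi
= arcsin(0.1526819)/pi = 0.04879099
Eclipse duration = 0.04879099 * 1413.8068 = 68.9810 min

68.9810 minutes


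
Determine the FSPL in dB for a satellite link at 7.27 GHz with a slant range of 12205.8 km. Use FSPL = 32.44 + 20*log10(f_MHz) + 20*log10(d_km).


f = 7.27 GHz = 7270.0000 MHz
d = 12205.8 km
FSPL = 32.44 + 20*log10(7270.0000) + 20*log10(12205.8)
FSPL = 32.44 + 77.2307 + 81.7313
FSPL = 191.4020 dB

191.4020 dB


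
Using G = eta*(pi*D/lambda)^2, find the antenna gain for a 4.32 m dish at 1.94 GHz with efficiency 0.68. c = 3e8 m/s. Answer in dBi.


lambda = c/f = 3e8 / 1.94e+09 = 0.1546392 m
G = eta*(pi*D/lambda)^2 = 0.68*(pi*4.32/0.1546392)^2
G = 5237.6576 (linear)
G = 10*log10(5237.6576) = 37.1914 dBi

37.1914 dBi


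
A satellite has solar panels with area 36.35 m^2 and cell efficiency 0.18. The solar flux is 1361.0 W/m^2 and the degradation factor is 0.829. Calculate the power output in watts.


P = area * eta * S * degradation
P = 36.35 * 0.18 * 1361.0 * 0.829
P = 7382.2641 W

7382.2641 W


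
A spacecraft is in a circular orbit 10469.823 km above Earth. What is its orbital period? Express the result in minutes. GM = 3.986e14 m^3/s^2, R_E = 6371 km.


r = 16840.8230 km = 1.6840823e+07 m
T = 2*pi*sqrt(r^3/mu) = 2*pi*sqrt(4.7762817e+21 / 3.986e14)
T = 21749.8461 s = 362.4974 min

362.4974 minutes


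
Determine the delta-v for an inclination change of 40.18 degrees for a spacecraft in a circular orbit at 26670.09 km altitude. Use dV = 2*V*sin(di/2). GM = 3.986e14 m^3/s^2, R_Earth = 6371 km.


r = 33041.0900 km = 3.304109e+07 m
V = sqrt(mu/r) = 3473.2933 m/s
di = 40.18 deg = 0.7012733 rad
dV = 2*V*sin(di/2) = 2*3473.2933*sin(0.3506366)
dV = 2386.1233 m/s = 2.3861 km/s

2.3861 km/s


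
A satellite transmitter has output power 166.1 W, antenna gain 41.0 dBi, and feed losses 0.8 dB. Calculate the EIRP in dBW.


Pt = 166.1 W = 22.2037 dBW
EIRP = Pt_dBW + Gt - losses = 22.2037 + 41.0 - 0.8 = 62.4037 dBW

62.4037 dBW


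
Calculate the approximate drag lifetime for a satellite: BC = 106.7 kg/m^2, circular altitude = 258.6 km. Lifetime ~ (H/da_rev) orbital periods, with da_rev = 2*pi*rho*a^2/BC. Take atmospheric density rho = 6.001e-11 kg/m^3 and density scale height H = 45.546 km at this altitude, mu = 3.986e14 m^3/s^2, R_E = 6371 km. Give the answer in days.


a = R_E + alt = 6629.6000 km = 6.6296e+06 m
da_rev = 2*pi*rho*a^2/BC = 2*pi*6.001e-11*(6.6296e+06)^2/106.7 = 155.315117 m per revolution
N = H/da_rev = 45546.0000 m / 155.315117 m = 293.2490 revolutions
P = 2*pi*sqrt(a^3/mu) = 5372.0768 s
lifetime = N*P = 293.2490 * 5372.0768 = 1.575356e+06 s = 18.2333 days

18.2333 days


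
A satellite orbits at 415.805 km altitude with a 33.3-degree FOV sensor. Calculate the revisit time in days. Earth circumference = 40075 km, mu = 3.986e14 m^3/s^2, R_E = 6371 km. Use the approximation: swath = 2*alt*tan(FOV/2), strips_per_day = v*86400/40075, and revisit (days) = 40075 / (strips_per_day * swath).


swath = 2*415.805*tan(0.2905973) = 248.7041 km
v = sqrt(mu/r) = 7663.6553 m/s = 7.6637 km/s
strips/day = v*86400/40075 = 7.6637*86400/40075 = 16.5225
coverage/day = strips * swath = 16.5225 * 248.7041 = 4109.2178 km
revisit = 40075 / 4109.2178 = 9.7525 days

9.7525 days


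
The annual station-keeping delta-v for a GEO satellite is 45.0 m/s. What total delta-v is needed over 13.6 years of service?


dV = rate * years = 45.0 * 13.6
dV = 612.0000 m/s

612.0000 m/s


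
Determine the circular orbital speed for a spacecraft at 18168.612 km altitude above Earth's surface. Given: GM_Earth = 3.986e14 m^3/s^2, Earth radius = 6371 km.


r = R_E + alt = 6371.0 + 18168.612 = 24539.6120 km = 2.4539612e+07 m
v = sqrt(mu/r) = sqrt(3.986e14 / 2.4539612e+07) = 4030.2761 m/s = 4.0303 km/s

4.0303 km/s


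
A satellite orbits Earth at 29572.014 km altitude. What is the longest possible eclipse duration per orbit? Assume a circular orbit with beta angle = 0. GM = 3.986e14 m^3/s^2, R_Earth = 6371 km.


r = 35943.0140 km
T = 1130.2687 min
Eclipse fraction = arcsin(R_E/r)/pi = arcsin(6371.0000/35943.0140)/pi
= arcsin(0.1772528)/pi = 0.05672102
Eclipse duration = 0.05672102 * 1130.2687 = 64.1100 min

64.1100 minutes


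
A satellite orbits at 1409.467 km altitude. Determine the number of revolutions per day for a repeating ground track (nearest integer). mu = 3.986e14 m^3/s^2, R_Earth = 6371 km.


r = 7.780467e+06 m
T = 2*pi*sqrt(r^3/mu) = 6829.9845 s = 113.8331 min
revs/day = 1440 / 113.8331 = 12.6501
Rounded: 13 revolutions per day

13 revolutions per day


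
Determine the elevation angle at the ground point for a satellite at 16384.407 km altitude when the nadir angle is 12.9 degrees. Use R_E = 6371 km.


r = R_E + alt = 22755.4070 km
Law of sines in the satellite / Earth-center / ground-point triangle:
  sin(nadir)/R_E = sin(90 + el)/r  =>  cos(el) = (r/R_E)*sin(nadir)
cos(el) = (22755.4070 / 6371.0000) * sin(12.9 deg) = 0.7973862
el = arccos(0.7973862) = 37.1188 deg
(Earth-central angle = 90 - nadir - el = 39.9812 deg)

37.1188 degrees


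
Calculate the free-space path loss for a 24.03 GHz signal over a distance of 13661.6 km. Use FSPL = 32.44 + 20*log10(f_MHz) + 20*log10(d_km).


f = 24.03 GHz = 24030.0000 MHz
d = 13661.6 km
FSPL = 32.44 + 20*log10(24030.0000) + 20*log10(13661.6)
FSPL = 32.44 + 87.6151 + 82.7100
FSPL = 202.7651 dB

202.7651 dB


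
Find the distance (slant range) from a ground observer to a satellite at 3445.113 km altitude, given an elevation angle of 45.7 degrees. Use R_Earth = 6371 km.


h = 3445.113 km, el = 45.7 deg
d = -R_E*sin(el) + sqrt((R_E*sin(el))^2 + 2*R_E*h + h^2)
d = -6371.0000*sin(0.7976155) + sqrt((6371.0000*0.7156927)^2 + 2*6371.0000*3445.113 + 3445.113^2)
d = 4190.0131 km

4190.0131 km


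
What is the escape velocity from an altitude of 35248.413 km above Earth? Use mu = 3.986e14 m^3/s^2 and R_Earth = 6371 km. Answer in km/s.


r = 6371.0 + 35248.413 = 41619.4130 km = 4.1619413e+07 m
v_esc = sqrt(2*mu/r) = sqrt(2*3.986e14 / 4.1619413e+07)
v_esc = 4376.5880 m/s = 4.3766 km/s

4.3766 km/s


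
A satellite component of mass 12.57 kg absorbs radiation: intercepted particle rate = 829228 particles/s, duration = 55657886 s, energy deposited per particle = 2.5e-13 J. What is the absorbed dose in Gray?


Total energy deposited = rate * time * E_per
  = 829228 * 55657886 * 2.5e-13 = 11.5383 J
Dose = E_total / mass = 11.5383 / 12.57
Dose = 0.9179212 Gy

0.9179 Gy


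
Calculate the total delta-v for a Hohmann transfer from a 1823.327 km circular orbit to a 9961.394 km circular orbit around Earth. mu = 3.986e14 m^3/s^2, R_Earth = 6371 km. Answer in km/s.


r1 = 8194.3270 km = 8.194327e+06 m
r2 = 16332.3940 km = 1.6332394e+07 m
dv1 = sqrt(mu/r1)*(sqrt(2*r2/(r1+r2)) - 1) = 1074.3366 m/s
dv2 = sqrt(mu/r2)*(1 - sqrt(2*r1/(r1+r2))) = 901.9183 m/s
total dv = |dv1| + |dv2| = 1074.3366 + 901.9183 = 1976.2549 m/s = 1.9763 km/s

1.9763 km/s


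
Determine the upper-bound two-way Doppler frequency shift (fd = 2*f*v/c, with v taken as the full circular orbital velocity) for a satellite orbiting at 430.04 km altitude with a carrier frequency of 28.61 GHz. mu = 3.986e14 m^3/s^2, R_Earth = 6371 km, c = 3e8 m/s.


r = 6.80104e+06 m
v = sqrt(mu/r) = 7655.6308 m/s (worst-case radial velocity)
f = 28.61 GHz = 2.861e+10 Hz
fd = 2*f*v/c = 2*2.861e+10*7655.6308/3.0e+08
fd = 1.460184e+06 Hz

1.4602e+06 Hz


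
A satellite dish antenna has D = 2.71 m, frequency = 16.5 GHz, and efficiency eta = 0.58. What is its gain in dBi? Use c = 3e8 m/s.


lambda = c/f = 3e8 / 1.65e+10 = 0.01818182 m
G = eta*(pi*D/lambda)^2 = 0.58*(pi*2.71/0.01818182)^2
G = 127172.0581 (linear)
G = 10*log10(127172.0581) = 51.0439 dBi

51.0439 dBi


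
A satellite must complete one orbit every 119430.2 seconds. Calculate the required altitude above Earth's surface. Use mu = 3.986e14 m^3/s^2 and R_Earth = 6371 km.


T = 119430.2 s
r = (mu*T^2/(4*pi^2))^(1/3) = (3.986e14 * 119430.2^2 / (4*pi^2))^(1/3)
r = 5.2416573e+07 m = 52416.5733 km
alt = r - R_E = 52416.5733 - 6371 = 46045.5733 km

46045.5733 km


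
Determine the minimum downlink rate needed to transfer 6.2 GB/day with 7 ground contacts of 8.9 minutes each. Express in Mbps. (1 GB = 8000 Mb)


total contact time = 7 * 8.9 * 60 = 3738.0000 s
data = 6.2 GB = 49600.0000 Mb
rate = 49600.0000 / 3738.0000 = 13.2691 Mbps

13.2691 Mbps


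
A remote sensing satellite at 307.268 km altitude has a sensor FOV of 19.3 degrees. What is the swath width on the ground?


FOV = 19.3 deg = 0.3368485 rad
swath = 2 * alt * tan(FOV/2) = 2 * 307.268 * tan(0.1684243)
swath = 2 * 307.268 * 0.1700351
swath = 104.4927 km

104.4927 km


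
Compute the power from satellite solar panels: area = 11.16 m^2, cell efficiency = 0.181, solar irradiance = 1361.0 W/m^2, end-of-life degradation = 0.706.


P = area * eta * S * degradation
P = 11.16 * 0.181 * 1361.0 * 0.706
P = 1940.9109 W

1940.9109 W


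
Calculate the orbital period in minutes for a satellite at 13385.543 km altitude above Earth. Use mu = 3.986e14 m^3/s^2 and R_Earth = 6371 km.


r = 19756.5430 km = 1.9756543e+07 m
T = 2*pi*sqrt(r^3/mu) = 2*pi*sqrt(7.7113934e+21 / 3.986e14)
T = 27636.1571 s = 460.6026 min

460.6026 minutes


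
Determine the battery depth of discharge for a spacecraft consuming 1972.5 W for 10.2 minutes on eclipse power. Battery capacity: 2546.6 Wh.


E_used = P * t / 60 = 1972.5 * 10.2 / 60 = 335.3250 Wh
DOD = E_used / E_total * 100 = 335.3250 / 2546.6 * 100
DOD = 13.1676 %

13.1676 %


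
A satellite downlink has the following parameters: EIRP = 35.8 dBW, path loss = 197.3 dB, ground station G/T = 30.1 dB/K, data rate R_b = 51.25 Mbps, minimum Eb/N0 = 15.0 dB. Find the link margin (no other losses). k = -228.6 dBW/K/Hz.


C/N0 = EIRP - FSPL + G/T - k = 35.8 - 197.3 + 30.1 - (-228.6)
C/N0 = 97.2000 dB-Hz
R_b = 51.25 Mbps = 5.125e+07 bps -> 10*log10(R_b) = 77.0969 dB-Hz
Eb/N0 = C/N0 - 10*log10(R_b) = 97.2000 - 77.0969 = 20.1031 dB
Margin = Eb/N0 - Eb/N0_req = 20.1031 - 15.0 = 5.1031 dB (link closes)

5.1031 dB


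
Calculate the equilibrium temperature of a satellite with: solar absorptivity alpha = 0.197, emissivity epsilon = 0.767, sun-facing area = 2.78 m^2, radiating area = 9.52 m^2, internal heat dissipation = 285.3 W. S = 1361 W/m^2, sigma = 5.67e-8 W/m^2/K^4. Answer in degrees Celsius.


Numerator = alpha*S*A_sun + Q_int = 0.197*1361*2.78 + 285.3 = 1030.6653 W
Denominator = eps*sigma*A_rad = 0.767*5.67e-8*9.52 = 4.1401433e-07 W/K^4
T^4 = 2.4894435e+09 K^4
T = 223.3704 K = -49.7796 C

-49.7796 degrees Celsius


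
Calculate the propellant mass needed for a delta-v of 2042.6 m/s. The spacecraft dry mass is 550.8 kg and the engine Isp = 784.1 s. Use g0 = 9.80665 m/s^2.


ve = Isp * g0 = 784.1 * 9.80665 = 7689.394265 m/s
mass ratio = exp(dv/ve) = exp(2042.6/7689.394265) = 1.30426362
m_prop = m_dry * (mr - 1) = 550.8 * (1.30426362 - 1)
m_prop = 167.5884 kg

167.5884 kg


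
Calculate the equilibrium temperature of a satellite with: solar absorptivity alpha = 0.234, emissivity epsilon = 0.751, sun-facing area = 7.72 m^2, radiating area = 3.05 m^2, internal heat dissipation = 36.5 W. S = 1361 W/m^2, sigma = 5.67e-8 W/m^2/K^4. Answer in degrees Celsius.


Numerator = alpha*S*A_sun + Q_int = 0.234*1361*7.72 + 36.5 = 2495.1193 W
Denominator = eps*sigma*A_rad = 0.751*5.67e-8*3.05 = 1.2987418e-07 W/K^4
T^4 = 1.9211819e+10 K^4
T = 372.2992 K = 99.1492 C

99.1492 degrees Celsius


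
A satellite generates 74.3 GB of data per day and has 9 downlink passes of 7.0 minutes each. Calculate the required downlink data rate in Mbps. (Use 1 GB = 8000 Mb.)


total contact time = 9 * 7.0 * 60 = 3780.0000 s
data = 74.3 GB = 594400.0000 Mb
rate = 594400.0000 / 3780.0000 = 157.2487 Mbps

157.2487 Mbps


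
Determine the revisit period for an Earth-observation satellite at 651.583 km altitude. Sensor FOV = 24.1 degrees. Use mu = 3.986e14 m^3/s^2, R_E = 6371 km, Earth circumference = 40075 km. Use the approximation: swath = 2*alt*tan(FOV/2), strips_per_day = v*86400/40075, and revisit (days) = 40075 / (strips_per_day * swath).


swath = 2*651.583*tan(0.2103122) = 278.1853 km
v = sqrt(mu/r) = 7533.9062 m/s = 7.5339 km/s
strips/day = v*86400/40075 = 7.5339*86400/40075 = 16.2428
coverage/day = strips * swath = 16.2428 * 278.1853 = 4518.5034 km
revisit = 40075 / 4518.5034 = 8.8691 days

8.8691 days


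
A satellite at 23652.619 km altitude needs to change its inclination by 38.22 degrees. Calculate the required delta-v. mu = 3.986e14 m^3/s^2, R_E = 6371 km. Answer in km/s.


r = 30023.6190 km = 3.0023619e+07 m
V = sqrt(mu/r) = 3643.6540 m/s
di = 38.22 deg = 0.6670648 rad
dV = 2*V*sin(di/2) = 2*3643.6540*sin(0.3335324)
dV = 2385.7394 m/s = 2.3857 km/s

2.3857 km/s


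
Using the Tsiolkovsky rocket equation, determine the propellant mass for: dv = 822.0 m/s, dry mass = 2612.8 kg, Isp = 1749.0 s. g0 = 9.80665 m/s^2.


ve = Isp * g0 = 1749.0 * 9.80665 = 17151.830850 m/s
mass ratio = exp(dv/ve) = exp(822.0/17151.830850) = 1.04909188
m_prop = m_dry * (mr - 1) = 2612.8 * (1.04909188 - 1)
m_prop = 128.2673 kg

128.2673 kg


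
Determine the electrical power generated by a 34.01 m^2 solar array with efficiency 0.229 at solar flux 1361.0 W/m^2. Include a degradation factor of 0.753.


P = area * eta * S * degradation
P = 34.01 * 0.229 * 1361.0 * 0.753
P = 7981.6966 W

7981.6966 W


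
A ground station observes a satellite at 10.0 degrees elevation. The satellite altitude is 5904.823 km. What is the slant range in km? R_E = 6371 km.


h = 5904.823 km, el = 10.0 deg
d = -R_E*sin(el) + sqrt((R_E*sin(el))^2 + 2*R_E*h + h^2)
d = -6371.0000*sin(0.1745329) + sqrt((6371.0000*0.1736482)^2 + 2*6371.0000*5904.823 + 5904.823^2)
d = 9444.9962 km

9444.9962 km


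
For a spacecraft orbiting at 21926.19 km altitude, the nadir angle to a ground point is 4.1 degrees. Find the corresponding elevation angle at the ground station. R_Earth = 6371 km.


r = R_E + alt = 28297.1900 km
Law of sines in the satellite / Earth-center / ground-point triangle:
  sin(nadir)/R_E = sin(90 + el)/r  =>  cos(el) = (r/R_E)*sin(nadir)
cos(el) = (28297.1900 / 6371.0000) * sin(4.1 deg) = 0.3175603
el = arccos(0.3175603) = 71.4846 deg
(Earth-central angle = 90 - nadir - el = 14.4154 deg)

71.4846 degrees


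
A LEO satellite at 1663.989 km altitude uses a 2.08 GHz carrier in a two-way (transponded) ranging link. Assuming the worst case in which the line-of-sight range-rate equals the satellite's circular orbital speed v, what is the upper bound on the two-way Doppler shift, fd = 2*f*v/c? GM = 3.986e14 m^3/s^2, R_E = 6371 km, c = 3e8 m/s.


r = 8.034989e+06 m
v = sqrt(mu/r) = 7043.2970 m/s (worst-case radial velocity)
f = 2.08 GHz = 2.08e+09 Hz
fd = 2*f*v/c = 2*2.08e+09*7043.2970/3.0e+08
fd = 97667.0522 Hz

97667.0522 Hz


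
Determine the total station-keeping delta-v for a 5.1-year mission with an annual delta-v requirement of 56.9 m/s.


dV = rate * years = 56.9 * 5.1
dV = 290.1900 m/s

290.1900 m/s


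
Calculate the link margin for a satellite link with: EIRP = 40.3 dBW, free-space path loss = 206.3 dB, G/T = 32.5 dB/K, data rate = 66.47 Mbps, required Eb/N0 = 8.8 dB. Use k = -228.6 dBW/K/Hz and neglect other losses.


C/N0 = EIRP - FSPL + G/T - k = 40.3 - 206.3 + 32.5 - (-228.6)
C/N0 = 95.1000 dB-Hz
R_b = 66.47 Mbps = 6.647e+07 bps -> 10*log10(R_b) = 78.2263 dB-Hz
Eb/N0 = C/N0 - 10*log10(R_b) = 95.1000 - 78.2263 = 16.8737 dB
Margin = Eb/N0 - Eb/N0_req = 16.8737 - 8.8 = 8.0737 dB (link closes)

8.0737 dB


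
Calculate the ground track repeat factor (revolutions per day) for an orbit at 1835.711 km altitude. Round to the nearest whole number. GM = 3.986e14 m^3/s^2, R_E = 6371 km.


r = 8.206711e+06 m
T = 2*pi*sqrt(r^3/mu) = 7398.8621 s = 123.3144 min
revs/day = 1440 / 123.3144 = 11.6775
Rounded: 12 revolutions per day

12 revolutions per day


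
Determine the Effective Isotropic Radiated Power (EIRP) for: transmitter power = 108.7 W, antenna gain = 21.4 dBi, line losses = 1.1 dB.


Pt = 108.7 W = 20.3623 dBW
EIRP = Pt_dBW + Gt - losses = 20.3623 + 21.4 - 1.1 = 40.6623 dBW

40.6623 dBW


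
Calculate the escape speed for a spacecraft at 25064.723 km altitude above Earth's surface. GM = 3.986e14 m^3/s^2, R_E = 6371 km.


r = 6371.0 + 25064.723 = 31435.7230 km = 3.1435723e+07 m
v_esc = sqrt(2*mu/r) = sqrt(2*3.986e14 / 3.1435723e+07)
v_esc = 5035.8399 m/s = 5.0358 km/s

5.0358 km/s


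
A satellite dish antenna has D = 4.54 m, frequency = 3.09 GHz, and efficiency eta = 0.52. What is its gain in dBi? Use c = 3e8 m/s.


lambda = c/f = 3e8 / 3.09e+09 = 0.09708738 m
G = eta*(pi*D/lambda)^2 = 0.52*(pi*4.54/0.09708738)^2
G = 11222.4904 (linear)
G = 10*log10(11222.4904) = 40.5009 dBi

40.5009 dBi


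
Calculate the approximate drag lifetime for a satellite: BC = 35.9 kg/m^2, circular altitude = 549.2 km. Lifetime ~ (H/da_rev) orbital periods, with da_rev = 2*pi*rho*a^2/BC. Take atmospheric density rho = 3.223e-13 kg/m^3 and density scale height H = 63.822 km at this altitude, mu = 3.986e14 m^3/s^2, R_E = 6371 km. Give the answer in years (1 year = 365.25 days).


a = R_E + alt = 6920.2000 km = 6.9202e+06 m
da_rev = 2*pi*rho*a^2/BC = 2*pi*3.223e-13*(6.9202e+06)^2/35.9 = 2.701363 m per revolution
N = H/da_rev = 63822.0000 m / 2.701363 m = 23625.8473 revolutions
P = 2*pi*sqrt(a^3/mu) = 5729.1368 s
lifetime = N*P = 23625.8473 * 5729.1368 = 1.3535571e+08 s = 1566.6170 days
years = 1566.6170 / 365.25 = 4.2892 years

4.2892 years


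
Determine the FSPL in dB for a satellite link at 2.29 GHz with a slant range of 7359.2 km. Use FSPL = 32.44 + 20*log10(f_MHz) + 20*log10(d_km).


f = 2.29 GHz = 2290.0000 MHz
d = 7359.2 km
FSPL = 32.44 + 20*log10(2290.0000) + 20*log10(7359.2)
FSPL = 32.44 + 67.1967 + 77.3366
FSPL = 176.9733 dB

176.9733 dB


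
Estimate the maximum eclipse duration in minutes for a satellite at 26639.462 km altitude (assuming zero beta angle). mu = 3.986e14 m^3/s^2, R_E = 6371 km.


r = 33010.4620 km
T = 994.8037 min
Eclipse fraction = arcsin(R_E/r)/pi = arcsin(6371.0000/33010.4620)/pi
= arcsin(0.1929994)/pi = 0.06182155
Eclipse duration = 0.06182155 * 994.8037 = 61.5003 min

61.5003 minutes


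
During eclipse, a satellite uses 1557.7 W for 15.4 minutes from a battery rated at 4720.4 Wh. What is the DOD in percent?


E_used = P * t / 60 = 1557.7 * 15.4 / 60 = 399.8097 Wh
DOD = E_used / E_total * 100 = 399.8097 / 4720.4 * 100
DOD = 8.4698 %

8.4698 %


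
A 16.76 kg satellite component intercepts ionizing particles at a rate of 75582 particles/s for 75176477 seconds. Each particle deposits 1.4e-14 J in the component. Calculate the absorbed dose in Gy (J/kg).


Total energy deposited = rate * time * E_per
  = 75582 * 75176477 * 1.4e-14 = 0.07954784 J
Dose = E_total / mass = 0.07954784 / 16.76
Dose = 0.004746291 Gy

0.0047 Gy


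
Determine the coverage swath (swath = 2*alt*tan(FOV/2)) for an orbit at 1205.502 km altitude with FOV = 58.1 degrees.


FOV = 58.1 deg = 1.0140 rad
swath = 2 * alt * tan(FOV/2) = 2 * 1205.502 * tan(0.5070181)
swath = 2 * 1205.502 * 0.5554504
swath = 1339.1931 km

1339.1931 km


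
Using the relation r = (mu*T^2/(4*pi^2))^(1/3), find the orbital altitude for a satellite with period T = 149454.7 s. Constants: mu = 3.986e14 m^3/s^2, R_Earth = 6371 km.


T = 149454.7 s
r = (mu*T^2/(4*pi^2))^(1/3) = (3.986e14 * 149454.7^2 / (4*pi^2))^(1/3)
r = 6.0869384e+07 m = 60869.3836 km
alt = r - R_E = 60869.3836 - 6371 = 54498.3836 km

54498.3836 km


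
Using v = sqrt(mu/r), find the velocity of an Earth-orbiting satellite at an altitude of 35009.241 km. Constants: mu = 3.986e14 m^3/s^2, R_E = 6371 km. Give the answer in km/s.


r = R_E + alt = 6371.0 + 35009.241 = 41380.2410 km = 4.1380241e+07 m
v = sqrt(mu/r) = sqrt(3.986e14 / 4.1380241e+07) = 3103.6457 m/s = 3.1036 km/s

3.1036 km/s


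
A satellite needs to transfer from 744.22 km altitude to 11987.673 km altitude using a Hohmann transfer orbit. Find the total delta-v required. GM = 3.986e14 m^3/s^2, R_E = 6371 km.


r1 = 7115.2200 km = 7.11522e+06 m
r2 = 18358.6730 km = 1.8358673e+07 m
dv1 = sqrt(mu/r1)*(sqrt(2*r2/(r1+r2)) - 1) = 1501.2168 m/s
dv2 = sqrt(mu/r2)*(1 - sqrt(2*r1/(r1+r2))) = 1176.9458 m/s
total dv = |dv1| + |dv2| = 1501.2168 + 1176.9458 = 2678.1626 m/s = 2.6782 km/s

2.6782 km/s


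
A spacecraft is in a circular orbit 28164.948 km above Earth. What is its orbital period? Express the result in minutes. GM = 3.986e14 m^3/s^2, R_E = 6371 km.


r = 34535.9480 km = 3.4535948e+07 m
T = 2*pi*sqrt(r^3/mu) = 2*pi*sqrt(4.119212e+22 / 3.986e14)
T = 63873.1440 s = 1064.5524 min

1064.5524 minutes


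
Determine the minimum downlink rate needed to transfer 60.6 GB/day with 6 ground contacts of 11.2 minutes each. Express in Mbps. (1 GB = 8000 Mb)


total contact time = 6 * 11.2 * 60 = 4032.0000 s
data = 60.6 GB = 484800.0000 Mb
rate = 484800.0000 / 4032.0000 = 120.2381 Mbps

120.2381 Mbps


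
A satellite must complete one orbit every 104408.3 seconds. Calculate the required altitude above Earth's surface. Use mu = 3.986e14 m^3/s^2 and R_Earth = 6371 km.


T = 104408.3 s
r = (mu*T^2/(4*pi^2))^(1/3) = (3.986e14 * 104408.3^2 / (4*pi^2))^(1/3)
r = 4.7923574e+07 m = 47923.5744 km
alt = r - R_E = 47923.5744 - 6371 = 41552.5744 km

41552.5744 km


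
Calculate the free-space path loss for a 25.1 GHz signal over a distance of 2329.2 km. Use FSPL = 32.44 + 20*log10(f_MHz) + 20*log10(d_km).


f = 25.1 GHz = 25100.0000 MHz
d = 2329.2 km
FSPL = 32.44 + 20*log10(25100.0000) + 20*log10(2329.2)
FSPL = 32.44 + 87.9935 + 67.3441
FSPL = 187.7776 dB

187.7776 dB


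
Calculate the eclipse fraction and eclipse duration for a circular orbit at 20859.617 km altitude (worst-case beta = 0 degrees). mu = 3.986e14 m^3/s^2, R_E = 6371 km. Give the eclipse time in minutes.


r = 27230.6170 km
T = 745.3259 min
Eclipse fraction = arcsin(R_E/r)/pi = arcsin(6371.0000/27230.6170)/pi
= arcsin(0.2339646)/pi = 0.07516998
Eclipse duration = 0.07516998 * 745.3259 = 56.0261 min

56.0261 minutes


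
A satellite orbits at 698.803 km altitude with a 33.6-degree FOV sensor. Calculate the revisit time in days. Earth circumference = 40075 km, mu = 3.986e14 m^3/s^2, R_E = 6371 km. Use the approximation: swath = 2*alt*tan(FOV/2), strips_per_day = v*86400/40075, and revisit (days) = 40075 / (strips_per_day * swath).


swath = 2*698.803*tan(0.2932153) = 421.9621 km
v = sqrt(mu/r) = 7508.7041 m/s = 7.5087 km/s
strips/day = v*86400/40075 = 7.5087*86400/40075 = 16.1884
coverage/day = strips * swath = 16.1884 * 421.9621 = 6830.9118 km
revisit = 40075 / 6830.9118 = 5.8667 days

5.8667 days


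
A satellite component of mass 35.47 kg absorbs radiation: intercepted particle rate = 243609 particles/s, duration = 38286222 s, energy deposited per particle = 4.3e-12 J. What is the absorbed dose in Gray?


Total energy deposited = rate * time * E_per
  = 243609 * 38286222 * 4.3e-12 = 40.1055 J
Dose = E_total / mass = 40.1055 / 35.47
Dose = 1.1307 Gy

1.1307 Gy


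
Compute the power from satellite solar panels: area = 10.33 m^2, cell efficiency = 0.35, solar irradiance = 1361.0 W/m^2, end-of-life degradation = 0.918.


P = area * eta * S * degradation
P = 10.33 * 0.35 * 1361.0 * 0.918
P = 4517.1985 W

4517.1985 W


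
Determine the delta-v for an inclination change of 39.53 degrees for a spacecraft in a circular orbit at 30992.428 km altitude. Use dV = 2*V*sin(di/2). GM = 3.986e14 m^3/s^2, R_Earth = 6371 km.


r = 37363.4280 km = 3.7363428e+07 m
V = sqrt(mu/r) = 3266.2189 m/s
di = 39.53 deg = 0.6899287 rad
dV = 2*V*sin(di/2) = 2*3266.2189*sin(0.3449643)
dV = 2209.0295 m/s = 2.2090 km/s

2.2090 km/s


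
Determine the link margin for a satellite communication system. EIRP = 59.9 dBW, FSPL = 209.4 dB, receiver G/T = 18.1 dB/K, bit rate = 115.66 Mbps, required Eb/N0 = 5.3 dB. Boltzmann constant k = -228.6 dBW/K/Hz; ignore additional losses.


C/N0 = EIRP - FSPL + G/T - k = 59.9 - 209.4 + 18.1 - (-228.6)
C/N0 = 97.2000 dB-Hz
R_b = 115.66 Mbps = 1.1566e+08 bps -> 10*log10(R_b) = 80.6318 dB-Hz
Eb/N0 = C/N0 - 10*log10(R_b) = 97.2000 - 80.6318 = 16.5682 dB
Margin = Eb/N0 - Eb/N0_req = 16.5682 - 5.3 = 11.2682 dB (link closes)

11.2682 dB


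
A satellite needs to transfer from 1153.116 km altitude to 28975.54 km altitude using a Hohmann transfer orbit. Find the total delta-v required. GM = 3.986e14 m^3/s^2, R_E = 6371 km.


r1 = 7524.1160 km = 7.524116e+06 m
r2 = 35346.5400 km = 3.534654e+07 m
dv1 = sqrt(mu/r1)*(sqrt(2*r2/(r1+r2)) - 1) = 2068.0225 m/s
dv2 = sqrt(mu/r2)*(1 - sqrt(2*r1/(r1+r2))) = 1368.5483 m/s
total dv = |dv1| + |dv2| = 2068.0225 + 1368.5483 = 3436.5709 m/s = 3.4366 km/s

3.4366 km/s


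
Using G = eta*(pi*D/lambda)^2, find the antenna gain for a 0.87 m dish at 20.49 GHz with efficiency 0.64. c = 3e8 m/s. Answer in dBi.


lambda = c/f = 3e8 / 2.049e+10 = 0.01464129 m
G = eta*(pi*D/lambda)^2 = 0.64*(pi*0.87/0.01464129)^2
G = 22302.8124 (linear)
G = 10*log10(22302.8124) = 43.4836 dBi

43.4836 dBi


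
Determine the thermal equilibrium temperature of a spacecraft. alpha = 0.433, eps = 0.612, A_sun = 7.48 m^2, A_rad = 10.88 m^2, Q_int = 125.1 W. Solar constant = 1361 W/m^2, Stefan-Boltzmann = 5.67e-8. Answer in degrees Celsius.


Numerator = alpha*S*A_sun + Q_int = 0.433*1361*7.48 + 125.1 = 4533.1612 W
Denominator = eps*sigma*A_rad = 0.612*5.67e-8*10.88 = 3.7754035e-07 W/K^4
T^4 = 1.2007091e+10 K^4
T = 331.0240 K = 57.8740 C

57.8740 degrees Celsius


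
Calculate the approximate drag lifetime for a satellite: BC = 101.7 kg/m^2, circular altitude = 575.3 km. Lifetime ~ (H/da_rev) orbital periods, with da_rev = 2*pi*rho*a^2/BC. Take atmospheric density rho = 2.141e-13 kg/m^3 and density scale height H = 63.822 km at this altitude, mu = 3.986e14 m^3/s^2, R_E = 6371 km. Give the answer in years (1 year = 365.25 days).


a = R_E + alt = 6946.3000 km = 6.9463e+06 m
da_rev = 2*pi*rho*a^2/BC = 2*pi*2.141e-13*(6.9463e+06)^2/101.7 = 0.638237995 m per revolution
N = H/da_rev = 63822.0000 m / 0.638237995 m = 99997.1806 revolutions
P = 2*pi*sqrt(a^3/mu) = 5761.5791 s
lifetime = N*P = 99997.1806 * 5761.5791 = 5.7614166e+08 s = 6668.3063 days
years = 6668.3063 / 365.25 = 18.2568 years

18.2568 years


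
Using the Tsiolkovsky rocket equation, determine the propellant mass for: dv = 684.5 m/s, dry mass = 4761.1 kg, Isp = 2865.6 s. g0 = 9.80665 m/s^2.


ve = Isp * g0 = 2865.6 * 9.80665 = 28101.936240 m/s
mass ratio = exp(dv/ve) = exp(684.5/28101.936240) = 1.02465683
m_prop = m_dry * (mr - 1) = 4761.1 * (1.02465683 - 1)
m_prop = 117.3936 kg

117.3936 kg


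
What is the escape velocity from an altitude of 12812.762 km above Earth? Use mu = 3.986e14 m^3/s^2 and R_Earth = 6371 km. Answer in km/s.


r = 6371.0 + 12812.762 = 19183.7620 km = 1.9183762e+07 m
v_esc = sqrt(2*mu/r) = sqrt(2*3.986e14 / 1.9183762e+07)
v_esc = 6446.3927 m/s = 6.4464 km/s

6.4464 km/s


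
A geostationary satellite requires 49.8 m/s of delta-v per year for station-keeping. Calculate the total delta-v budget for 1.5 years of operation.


dV = rate * years = 49.8 * 1.5
dV = 74.7000 m/s

74.7000 m/s


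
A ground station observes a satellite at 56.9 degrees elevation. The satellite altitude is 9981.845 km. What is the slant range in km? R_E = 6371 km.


h = 9981.845 km, el = 56.9 deg
d = -R_E*sin(el) + sqrt((R_E*sin(el))^2 + 2*R_E*h + h^2)
d = -6371.0000*sin(0.9930923) + sqrt((6371.0000*0.8377187)^2 + 2*6371.0000*9981.845 + 9981.845^2)
d = 10641.3357 km

10641.3357 km


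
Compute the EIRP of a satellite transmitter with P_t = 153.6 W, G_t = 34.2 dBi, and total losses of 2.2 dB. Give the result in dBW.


Pt = 153.6 W = 21.8639 dBW
EIRP = Pt_dBW + Gt - losses = 21.8639 + 34.2 - 2.2 = 53.8639 dBW

53.8639 dBW


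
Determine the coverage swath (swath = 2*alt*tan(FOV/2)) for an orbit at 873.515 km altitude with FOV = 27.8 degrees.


FOV = 27.8 deg = 0.4852015 rad
swath = 2 * alt * tan(FOV/2) = 2 * 873.515 * tan(0.2426008)
swath = 2 * 873.515 * 0.247475
swath = 432.3462 km

432.3462 km


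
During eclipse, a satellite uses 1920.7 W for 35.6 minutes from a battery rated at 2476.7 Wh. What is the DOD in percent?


E_used = P * t / 60 = 1920.7 * 35.6 / 60 = 1139.6153 Wh
DOD = E_used / E_total * 100 = 1139.6153 / 2476.7 * 100
DOD = 46.0135 %

46.0135 %


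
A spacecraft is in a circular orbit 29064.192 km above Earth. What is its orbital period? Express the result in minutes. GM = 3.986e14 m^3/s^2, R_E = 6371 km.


r = 35435.1920 km = 3.5435192e+07 m
T = 2*pi*sqrt(r^3/mu) = 2*pi*sqrt(4.4494299e+22 / 3.986e14)
T = 66383.9983 s = 1106.4000 min

1106.4000 minutes


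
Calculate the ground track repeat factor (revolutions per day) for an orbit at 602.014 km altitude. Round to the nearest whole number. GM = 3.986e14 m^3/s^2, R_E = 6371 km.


r = 6.973014e+06 m
T = 2*pi*sqrt(r^3/mu) = 5794.8477 s = 96.5808 min
revs/day = 1440 / 96.5808 = 14.9098
Rounded: 15 revolutions per day

15 revolutions per day


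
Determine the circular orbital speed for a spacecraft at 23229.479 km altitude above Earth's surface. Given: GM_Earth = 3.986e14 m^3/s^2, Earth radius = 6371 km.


r = R_E + alt = 6371.0 + 23229.479 = 29600.4790 km = 2.9600479e+07 m
v = sqrt(mu/r) = sqrt(3.986e14 / 2.9600479e+07) = 3669.6047 m/s = 3.6696 km/s

3.6696 km/s


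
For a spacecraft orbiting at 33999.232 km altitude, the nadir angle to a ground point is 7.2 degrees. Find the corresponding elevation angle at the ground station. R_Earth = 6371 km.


r = R_E + alt = 40370.2320 km
Law of sines in the satellite / Earth-center / ground-point triangle:
  sin(nadir)/R_E = sin(90 + el)/r  =>  cos(el) = (r/R_E)*sin(nadir)
cos(el) = (40370.2320 / 6371.0000) * sin(7.2 deg) = 0.7941817
el = arccos(0.7941817) = 37.4220 deg
(Earth-central angle = 90 - nadir - el = 45.3780 deg)

37.4220 degrees


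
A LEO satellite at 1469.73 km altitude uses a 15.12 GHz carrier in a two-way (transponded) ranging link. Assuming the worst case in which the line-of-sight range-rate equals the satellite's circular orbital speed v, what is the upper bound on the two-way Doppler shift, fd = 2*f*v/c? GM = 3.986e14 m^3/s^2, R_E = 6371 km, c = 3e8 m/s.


r = 7.84073e+06 m
v = sqrt(mu/r) = 7130.0142 m/s (worst-case radial velocity)
f = 15.12 GHz = 1.512e+10 Hz
fd = 2*f*v/c = 2*1.512e+10*7130.0142/3.0e+08
fd = 718705.4362 Hz

718705.4362 Hz


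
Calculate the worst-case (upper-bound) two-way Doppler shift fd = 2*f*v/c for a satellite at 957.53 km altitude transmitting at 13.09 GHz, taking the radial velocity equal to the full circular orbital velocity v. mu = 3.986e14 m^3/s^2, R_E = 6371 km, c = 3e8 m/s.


r = 7.32853e+06 m
v = sqrt(mu/r) = 7374.9692 m/s (worst-case radial velocity)
f = 13.09 GHz = 1.309e+10 Hz
fd = 2*f*v/c = 2*1.309e+10*7374.9692/3.0e+08
fd = 643588.9807 Hz

643588.9807 Hz


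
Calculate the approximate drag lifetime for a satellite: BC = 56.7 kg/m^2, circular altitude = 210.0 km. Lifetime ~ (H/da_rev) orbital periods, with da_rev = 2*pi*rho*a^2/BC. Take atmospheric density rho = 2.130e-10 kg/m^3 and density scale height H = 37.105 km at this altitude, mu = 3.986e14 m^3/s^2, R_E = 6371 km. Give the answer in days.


a = R_E + alt = 6581.0000 km = 6.581e+06 m
da_rev = 2*pi*rho*a^2/BC = 2*pi*2.130e-10*(6.581e+06)^2/56.7 = 1022.257239 m per revolution
N = H/da_rev = 37105.0000 m / 1022.257239 m = 36.2971 revolutions
P = 2*pi*sqrt(a^3/mu) = 5313.1131 s
lifetime = N*P = 36.2971 * 5313.1131 = 192850.7352 s = 2.2321 days

2.2321 days
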